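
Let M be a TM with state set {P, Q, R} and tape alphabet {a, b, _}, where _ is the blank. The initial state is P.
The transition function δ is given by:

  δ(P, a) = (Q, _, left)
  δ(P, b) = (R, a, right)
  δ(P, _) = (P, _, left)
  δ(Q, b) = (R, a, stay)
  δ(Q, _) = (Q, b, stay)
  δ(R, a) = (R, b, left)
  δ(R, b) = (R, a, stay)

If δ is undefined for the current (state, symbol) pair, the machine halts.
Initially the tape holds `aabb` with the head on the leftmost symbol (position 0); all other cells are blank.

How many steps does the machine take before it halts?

4

state=P head=0 tape=__[a]abb   (P,a)→(Q,_,left)
state=Q head=-1 tape=_[_]_abb   (Q,_)→(Q,b,stay)
state=Q head=-1 tape=_[b]_abb   (Q,b)→(R,a,stay)
state=R head=-1 tape=_[a]_abb   (R,a)→(R,b,left)
state=R head=-2 tape=[_]b_abb
M halts after 4 transitions.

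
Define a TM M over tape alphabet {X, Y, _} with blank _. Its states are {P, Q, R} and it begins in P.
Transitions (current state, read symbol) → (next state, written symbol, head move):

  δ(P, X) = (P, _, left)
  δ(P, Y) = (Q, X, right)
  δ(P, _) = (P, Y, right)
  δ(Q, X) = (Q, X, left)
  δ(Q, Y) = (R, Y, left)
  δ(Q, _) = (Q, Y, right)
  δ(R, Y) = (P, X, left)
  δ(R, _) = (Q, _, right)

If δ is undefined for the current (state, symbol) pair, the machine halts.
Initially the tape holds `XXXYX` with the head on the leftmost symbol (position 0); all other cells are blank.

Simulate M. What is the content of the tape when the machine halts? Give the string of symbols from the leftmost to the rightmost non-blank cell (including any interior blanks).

YXYXYX

state=P head=0 tape=_[X]XXYX   (P,X)→(P,_,left)
state=P head=-1 tape=[_]_XXYX   (P,_)→(P,Y,right)
state=P head=0 tape=Y[_]XXYX   (P,_)→(P,Y,right)
state=P head=1 tape=YY[X]XYX   (P,X)→(P,_,left)
state=P head=0 tape=Y[Y]_XYX   (P,Y)→(Q,X,right)
state=Q head=1 tape=YX[_]XYX   (Q,_)→(Q,Y,right)
state=Q head=2 tape=YXY[X]YX   (Q,X)→(Q,X,left)
state=Q head=1 tape=YX[Y]XYX   (Q,Y)→(R,Y,left)
state=R head=0 tape=Y[X]YXYX
The non-blank tape span at halt is YXYXYX.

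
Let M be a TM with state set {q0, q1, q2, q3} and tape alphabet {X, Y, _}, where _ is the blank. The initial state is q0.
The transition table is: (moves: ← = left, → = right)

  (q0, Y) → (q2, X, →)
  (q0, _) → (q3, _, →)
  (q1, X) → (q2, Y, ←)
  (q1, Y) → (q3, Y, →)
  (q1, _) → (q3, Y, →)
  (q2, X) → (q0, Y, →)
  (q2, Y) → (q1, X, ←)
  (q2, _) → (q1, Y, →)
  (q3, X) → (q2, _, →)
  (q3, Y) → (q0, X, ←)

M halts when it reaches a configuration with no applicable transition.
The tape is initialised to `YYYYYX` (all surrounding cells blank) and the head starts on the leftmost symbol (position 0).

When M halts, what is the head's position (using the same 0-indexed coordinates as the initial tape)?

7

state=q0 head=0 tape=_[Y]YYYYX__   (q0,Y)→(q2,X,→)
state=q2 head=1 tape=_X[Y]YYYX__   (q2,Y)→(q1,X,←)
state=q1 head=0 tape=_[X]XYYYX__   (q1,X)→(q2,Y,←)
state=q2 head=-1 tape=[_]YXYYYX__   (q2,_)→(q1,Y,→)
state=q1 head=0 tape=Y[Y]XYYYX__   (q1,Y)→(q3,Y,→)
state=q3 head=1 tape=YY[X]YYYX__   (q3,X)→(q2,_,→)
state=q2 head=2 tape=YY_[Y]YYX__   (q2,Y)→(q1,X,←)
state=q1 head=1 tape=YY[_]XYYX__   (q1,_)→(q3,Y,→)
state=q3 head=2 tape=YYY[X]YYX__   (q3,X)→(q2,_,→)
state=q2 head=3 tape=YYY_[Y]YX__   (q2,Y)→(q1,X,←)
state=q1 head=2 tape=YYY[_]XYX__   (q1,_)→(q3,Y,→)
state=q3 head=3 tape=YYYY[X]YX__   (q3,X)→(q2,_,→)
state=q2 head=4 tape=YYYY_[Y]X__   (q2,Y)→(q1,X,←)
state=q1 head=3 tape=YYYY[_]XX__   (q1,_)→(q3,Y,→)
state=q3 head=4 tape=YYYYY[X]X__   (q3,X)→(q2,_,→)
state=q2 head=5 tape=YYYYY_[X]__   (q2,X)→(q0,Y,→)
state=q0 head=6 tape=YYYYY_Y[_]_   (q0,_)→(q3,_,→)
state=q3 head=7 tape=YYYYY_Y_[_]
At halt the head is at cell 7.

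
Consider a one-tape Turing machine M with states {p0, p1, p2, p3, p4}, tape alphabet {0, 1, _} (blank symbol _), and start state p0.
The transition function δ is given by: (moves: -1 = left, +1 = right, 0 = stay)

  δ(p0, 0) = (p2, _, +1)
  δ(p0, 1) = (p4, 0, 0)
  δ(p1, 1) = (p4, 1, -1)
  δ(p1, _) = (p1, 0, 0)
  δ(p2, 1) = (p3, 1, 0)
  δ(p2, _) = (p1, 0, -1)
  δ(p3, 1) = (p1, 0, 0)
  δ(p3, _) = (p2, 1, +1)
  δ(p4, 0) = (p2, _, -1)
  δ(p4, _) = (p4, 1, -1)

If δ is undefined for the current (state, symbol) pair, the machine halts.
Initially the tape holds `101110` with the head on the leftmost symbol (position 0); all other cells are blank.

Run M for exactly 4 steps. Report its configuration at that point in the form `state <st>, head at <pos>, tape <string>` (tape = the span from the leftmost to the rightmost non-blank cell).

p0 | __[1]01110   read 1 → write 0, move 0, go to p4
p4 | __[0]01110   read 0 → write _, move -1, go to p2
p2 | _[_]_01110   read _ → write 0, move -1, go to p1
p1 | [_]0_01110   read _ → write 0, move 0, go to p1
p1 | [0]0_01110
After 4 steps: state p1, head at -2, tape 00_01110.

state p1, head at -2, tape 00_01110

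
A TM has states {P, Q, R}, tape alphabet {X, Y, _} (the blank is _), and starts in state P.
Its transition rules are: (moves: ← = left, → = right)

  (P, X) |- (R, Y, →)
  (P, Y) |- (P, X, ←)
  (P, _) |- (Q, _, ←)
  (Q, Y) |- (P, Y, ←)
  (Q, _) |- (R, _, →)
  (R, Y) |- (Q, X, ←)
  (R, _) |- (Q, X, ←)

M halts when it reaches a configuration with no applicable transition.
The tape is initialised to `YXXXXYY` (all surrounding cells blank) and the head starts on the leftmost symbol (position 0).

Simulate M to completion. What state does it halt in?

R

P | __[Y]XXXXYY   read Y → write X, move ←, go to P
P | _[_]XXXXXYY   read _ → write _, move ←, go to Q
Q | [_]_XXXXXYY   read _ → write _, move →, go to R
R | _[_]XXXXXYY   read _ → write X, move ←, go to Q
Q | [_]XXXXXXYY   read _ → write _, move →, go to R
R | _[X]XXXXXYY
No transition is defined for (R, X); M halts in state R.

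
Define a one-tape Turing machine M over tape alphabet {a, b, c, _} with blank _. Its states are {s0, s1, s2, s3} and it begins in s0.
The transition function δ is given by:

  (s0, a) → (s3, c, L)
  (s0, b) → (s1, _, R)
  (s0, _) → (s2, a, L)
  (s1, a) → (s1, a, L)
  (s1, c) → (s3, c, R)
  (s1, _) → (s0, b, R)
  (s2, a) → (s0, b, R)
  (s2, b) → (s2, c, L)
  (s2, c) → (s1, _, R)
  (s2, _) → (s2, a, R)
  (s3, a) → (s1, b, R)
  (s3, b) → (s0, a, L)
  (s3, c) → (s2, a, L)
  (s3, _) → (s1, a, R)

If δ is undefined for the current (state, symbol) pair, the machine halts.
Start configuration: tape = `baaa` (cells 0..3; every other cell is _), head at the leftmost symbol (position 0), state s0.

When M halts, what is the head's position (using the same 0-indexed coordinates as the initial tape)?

-2

s0 | ___[b]aaa   read b → write _, move R, go to s1
s1 | ____[a]aa   read a → write a, move L, go to s1
s1 | ___[_]aaa   read _ → write b, move R, go to s0
s0 | ___b[a]aa   read a → write c, move L, go to s3
s3 | ___[b]caa   read b → write a, move L, go to s0
s0 | __[_]acaa   read _ → write a, move L, go to s2
s2 | _[_]aacaa   read _ → write a, move R, go to s2
s2 | _a[a]acaa   read a → write b, move R, go to s0
s0 | _ab[a]caa   read a → write c, move L, go to s3
s3 | _a[b]ccaa   read b → write a, move L, go to s0
s0 | _[a]accaa   read a → write c, move L, go to s3
s3 | [_]caccaa   read _ → write a, move R, go to s1
s1 | a[c]accaa   read c → write c, move R, go to s3
s3 | ac[a]ccaa   read a → write b, move R, go to s1
s1 | acb[c]caa   read c → write c, move R, go to s3
s3 | acbc[c]aa   read c → write a, move L, go to s2
s2 | acb[c]aaa   read c → write _, move R, go to s1
s1 | acb_[a]aa   read a → write a, move L, go to s1
s1 | acb[_]aaa   read _ → write b, move R, go to s0
s0 | acbb[a]aa   read a → write c, move L, go to s3
s3 | acb[b]caa   read b → write a, move L, go to s0
s0 | ac[b]acaa   read b → write _, move R, go to s1
s1 | ac_[a]caa   read a → write a, move L, go to s1
s1 | ac[_]acaa   read _ → write b, move R, go to s0
s0 | acb[a]caa   read a → write c, move L, go to s3
s3 | ac[b]ccaa   read b → write a, move L, go to s0
s0 | a[c]accaa
At halt the head is at cell -2.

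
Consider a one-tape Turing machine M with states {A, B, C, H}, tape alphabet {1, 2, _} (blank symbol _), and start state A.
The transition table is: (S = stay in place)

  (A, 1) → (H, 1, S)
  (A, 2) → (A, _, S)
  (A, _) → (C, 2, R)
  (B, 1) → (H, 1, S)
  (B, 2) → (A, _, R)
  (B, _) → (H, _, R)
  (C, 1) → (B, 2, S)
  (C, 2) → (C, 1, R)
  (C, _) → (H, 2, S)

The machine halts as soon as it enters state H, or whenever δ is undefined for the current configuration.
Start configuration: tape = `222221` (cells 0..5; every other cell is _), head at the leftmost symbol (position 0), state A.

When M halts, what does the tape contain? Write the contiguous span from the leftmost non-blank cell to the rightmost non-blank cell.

21111_22

A | [2]22221__   read 2 → write _, move S, go to A
A | [_]22221__   read _ → write 2, move R, go to C
C | 2[2]2221__   read 2 → write 1, move R, go to C
C | 21[2]221__   read 2 → write 1, move R, go to C
C | 211[2]21__   read 2 → write 1, move R, go to C
C | 2111[2]1__   read 2 → write 1, move R, go to C
C | 21111[1]__   read 1 → write 2, move S, go to B
B | 21111[2]__   read 2 → write _, move R, go to A
A | 21111_[_]_   read _ → write 2, move R, go to C
C | 21111_2[_]   read _ → write 2, move S, go to H
H | 21111_2[2]
The non-blank tape span at halt is 21111_22.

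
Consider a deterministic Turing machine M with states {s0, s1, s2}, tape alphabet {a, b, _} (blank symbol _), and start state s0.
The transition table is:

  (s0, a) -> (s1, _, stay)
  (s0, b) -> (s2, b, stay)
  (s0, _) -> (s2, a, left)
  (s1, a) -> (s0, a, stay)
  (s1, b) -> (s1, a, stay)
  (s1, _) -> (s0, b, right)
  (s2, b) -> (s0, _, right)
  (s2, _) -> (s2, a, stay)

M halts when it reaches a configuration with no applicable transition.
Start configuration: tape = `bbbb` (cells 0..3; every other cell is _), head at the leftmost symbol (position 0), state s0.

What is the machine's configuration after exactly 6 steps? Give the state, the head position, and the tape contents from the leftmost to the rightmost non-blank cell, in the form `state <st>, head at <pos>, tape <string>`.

state s0, head at 3, tape b

s0 | [b]bbb   read b → write b, move stay, go to s2
s2 | [b]bbb   read b → write _, move right, go to s0
s0 | _[b]bb   read b → write b, move stay, go to s2
s2 | _[b]bb   read b → write _, move right, go to s0
s0 | __[b]b   read b → write b, move stay, go to s2
s2 | __[b]b   read b → write _, move right, go to s0
s0 | ___[b]
After 6 steps: state s0, head at 3, tape b.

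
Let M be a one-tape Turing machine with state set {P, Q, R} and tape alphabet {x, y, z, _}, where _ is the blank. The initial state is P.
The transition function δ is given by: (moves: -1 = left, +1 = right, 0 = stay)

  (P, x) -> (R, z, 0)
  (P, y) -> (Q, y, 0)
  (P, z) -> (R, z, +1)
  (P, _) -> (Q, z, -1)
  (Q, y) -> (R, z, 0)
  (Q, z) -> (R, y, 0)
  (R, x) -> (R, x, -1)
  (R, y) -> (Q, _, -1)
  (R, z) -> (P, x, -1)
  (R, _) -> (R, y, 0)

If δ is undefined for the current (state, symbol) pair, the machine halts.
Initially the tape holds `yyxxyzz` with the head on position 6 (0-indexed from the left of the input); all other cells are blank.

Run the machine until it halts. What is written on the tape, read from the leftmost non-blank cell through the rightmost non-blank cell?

zxxxxx

P | __yyxxyz[z]_   read z → write z, move +1, go to R
R | __yyxxyzz[_]   read _ → write y, move 0, go to R
R | __yyxxyzz[y]   read y → write _, move -1, go to Q
Q | __yyxxyz[z]_   read z → write y, move 0, go to R
R | __yyxxyz[y]_   read y → write _, move -1, go to Q
Q | __yyxxy[z]__   read z → write y, move 0, go to R
R | __yyxxy[y]__   read y → write _, move -1, go to Q
Q | __yyxx[y]___   read y → write z, move 0, go to R
R | __yyxx[z]___   read z → write x, move -1, go to P
P | __yyx[x]x___   read x → write z, move 0, go to R
R | __yyx[z]x___   read z → write x, move -1, go to P
P | __yy[x]xx___   read x → write z, move 0, go to R
R | __yy[z]xx___   read z → write x, move -1, go to P
P | __y[y]xxx___   read y → write y, move 0, go to Q
Q | __y[y]xxx___   read y → write z, move 0, go to R
R | __y[z]xxx___   read z → write x, move -1, go to P
P | __[y]xxxx___   read y → write y, move 0, go to Q
Q | __[y]xxxx___   read y → write z, move 0, go to R
R | __[z]xxxx___   read z → write x, move -1, go to P
P | _[_]xxxxx___   read _ → write z, move -1, go to Q
Q | [_]zxxxxx___
The non-blank tape span at halt is zxxxxx.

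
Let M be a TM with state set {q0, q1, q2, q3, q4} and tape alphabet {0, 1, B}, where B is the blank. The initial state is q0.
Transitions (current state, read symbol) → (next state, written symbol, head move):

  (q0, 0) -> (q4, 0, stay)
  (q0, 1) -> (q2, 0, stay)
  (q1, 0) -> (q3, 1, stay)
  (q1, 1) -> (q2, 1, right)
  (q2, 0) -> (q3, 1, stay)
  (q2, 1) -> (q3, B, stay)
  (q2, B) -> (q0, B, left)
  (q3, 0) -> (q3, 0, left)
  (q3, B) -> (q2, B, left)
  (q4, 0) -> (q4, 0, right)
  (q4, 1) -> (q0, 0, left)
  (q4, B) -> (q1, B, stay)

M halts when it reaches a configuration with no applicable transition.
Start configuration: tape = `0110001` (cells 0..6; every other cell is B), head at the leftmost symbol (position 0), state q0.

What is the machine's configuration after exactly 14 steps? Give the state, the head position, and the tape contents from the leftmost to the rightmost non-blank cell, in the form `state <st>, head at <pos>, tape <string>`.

state=q0 head=0 tape=[0]110001   (q0,0)→(q4,0,stay)
state=q4 head=0 tape=[0]110001   (q4,0)→(q4,0,right)
state=q4 head=1 tape=0[1]10001   (q4,1)→(q0,0,left)
state=q0 head=0 tape=[0]010001   (q0,0)→(q4,0,stay)
state=q4 head=0 tape=[0]010001   (q4,0)→(q4,0,right)
state=q4 head=1 tape=0[0]10001   (q4,0)→(q4,0,right)
state=q4 head=2 tape=00[1]0001   (q4,1)→(q0,0,left)
state=q0 head=1 tape=0[0]00001   (q0,0)→(q4,0,stay)
state=q4 head=1 tape=0[0]00001   (q4,0)→(q4,0,right)
state=q4 head=2 tape=00[0]0001   (q4,0)→(q4,0,right)
state=q4 head=3 tape=000[0]001   (q4,0)→(q4,0,right)
state=q4 head=4 tape=0000[0]01   (q4,0)→(q4,0,right)
state=q4 head=5 tape=00000[0]1   (q4,0)→(q4,0,right)
state=q4 head=6 tape=000000[1]   (q4,1)→(q0,0,left)
state=q0 head=5 tape=00000[0]0
After 14 steps: state q0, head at 5, tape 0000000.

state q0, head at 5, tape 0000000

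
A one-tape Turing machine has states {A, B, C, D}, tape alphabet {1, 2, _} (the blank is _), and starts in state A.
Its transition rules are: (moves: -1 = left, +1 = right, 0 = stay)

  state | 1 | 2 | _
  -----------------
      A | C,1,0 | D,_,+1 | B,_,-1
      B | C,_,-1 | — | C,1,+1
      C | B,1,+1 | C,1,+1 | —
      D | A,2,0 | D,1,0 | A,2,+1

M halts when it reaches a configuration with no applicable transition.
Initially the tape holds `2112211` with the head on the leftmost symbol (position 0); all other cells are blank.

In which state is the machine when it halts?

B

A | [2]112211__   read 2 → write _, move +1, go to D
D | _[1]12211__   read 1 → write 2, move 0, go to A
A | _[2]12211__   read 2 → write _, move +1, go to D
D | __[1]2211__   read 1 → write 2, move 0, go to A
A | __[2]2211__   read 2 → write _, move +1, go to D
D | ___[2]211__   read 2 → write 1, move 0, go to D
D | ___[1]211__   read 1 → write 2, move 0, go to A
A | ___[2]211__   read 2 → write _, move +1, go to D
D | ____[2]11__   read 2 → write 1, move 0, go to D
D | ____[1]11__   read 1 → write 2, move 0, go to A
A | ____[2]11__   read 2 → write _, move +1, go to D
D | _____[1]1__   read 1 → write 2, move 0, go to A
A | _____[2]1__   read 2 → write _, move +1, go to D
D | ______[1]__   read 1 → write 2, move 0, go to A
A | ______[2]__   read 2 → write _, move +1, go to D
D | _______[_]_   read _ → write 2, move +1, go to A
A | _______2[_]   read _ → write _, move -1, go to B
B | _______[2]_
No transition is defined for (B, 2); M halts in state B.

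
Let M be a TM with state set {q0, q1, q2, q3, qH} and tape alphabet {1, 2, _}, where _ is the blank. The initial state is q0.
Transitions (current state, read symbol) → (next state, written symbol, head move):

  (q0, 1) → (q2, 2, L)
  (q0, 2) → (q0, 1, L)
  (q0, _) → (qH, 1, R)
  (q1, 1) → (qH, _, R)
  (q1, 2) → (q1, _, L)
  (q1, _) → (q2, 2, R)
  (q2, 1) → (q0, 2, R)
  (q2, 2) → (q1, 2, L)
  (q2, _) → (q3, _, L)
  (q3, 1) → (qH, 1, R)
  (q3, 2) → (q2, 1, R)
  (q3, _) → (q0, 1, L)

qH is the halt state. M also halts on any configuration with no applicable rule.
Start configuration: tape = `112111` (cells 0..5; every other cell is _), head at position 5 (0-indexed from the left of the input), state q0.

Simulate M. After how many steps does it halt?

7

q0 | 11211[1]   read 1 → write 2, move L, go to q2
q2 | 1121[1]2   read 1 → write 2, move R, go to q0
q0 | 11212[2]   read 2 → write 1, move L, go to q0
q0 | 1121[2]1   read 2 → write 1, move L, go to q0
q0 | 112[1]11   read 1 → write 2, move L, go to q2
q2 | 11[2]211   read 2 → write 2, move L, go to q1
q1 | 1[1]2211   read 1 → write _, move R, go to qH
qH | 1_[2]211
M halts after 7 transitions.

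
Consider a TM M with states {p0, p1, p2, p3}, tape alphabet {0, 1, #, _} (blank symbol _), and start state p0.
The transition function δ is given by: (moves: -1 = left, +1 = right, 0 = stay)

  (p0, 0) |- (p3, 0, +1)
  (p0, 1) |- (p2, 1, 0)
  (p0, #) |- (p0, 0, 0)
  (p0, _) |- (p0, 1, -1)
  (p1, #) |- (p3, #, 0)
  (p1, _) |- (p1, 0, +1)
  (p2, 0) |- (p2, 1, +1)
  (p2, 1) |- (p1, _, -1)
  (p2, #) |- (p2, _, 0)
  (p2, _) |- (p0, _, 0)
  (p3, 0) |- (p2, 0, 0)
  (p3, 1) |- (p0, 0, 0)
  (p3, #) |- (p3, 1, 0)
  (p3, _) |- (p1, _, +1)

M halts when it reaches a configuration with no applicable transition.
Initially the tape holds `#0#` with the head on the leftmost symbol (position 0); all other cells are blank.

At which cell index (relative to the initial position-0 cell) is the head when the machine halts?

p0 | [#]0#   read # → write 0, move 0, go to p0
p0 | [0]0#   read 0 → write 0, move +1, go to p3
p3 | 0[0]#   read 0 → write 0, move 0, go to p2
p2 | 0[0]#   read 0 → write 1, move +1, go to p2
p2 | 01[#]   read # → write _, move 0, go to p2
p2 | 01[_]   read _ → write _, move 0, go to p0
p0 | 01[_]   read _ → write 1, move -1, go to p0
p0 | 0[1]1   read 1 → write 1, move 0, go to p2
p2 | 0[1]1   read 1 → write _, move -1, go to p1
p1 | [0]_1
At halt the head is at cell 0.

0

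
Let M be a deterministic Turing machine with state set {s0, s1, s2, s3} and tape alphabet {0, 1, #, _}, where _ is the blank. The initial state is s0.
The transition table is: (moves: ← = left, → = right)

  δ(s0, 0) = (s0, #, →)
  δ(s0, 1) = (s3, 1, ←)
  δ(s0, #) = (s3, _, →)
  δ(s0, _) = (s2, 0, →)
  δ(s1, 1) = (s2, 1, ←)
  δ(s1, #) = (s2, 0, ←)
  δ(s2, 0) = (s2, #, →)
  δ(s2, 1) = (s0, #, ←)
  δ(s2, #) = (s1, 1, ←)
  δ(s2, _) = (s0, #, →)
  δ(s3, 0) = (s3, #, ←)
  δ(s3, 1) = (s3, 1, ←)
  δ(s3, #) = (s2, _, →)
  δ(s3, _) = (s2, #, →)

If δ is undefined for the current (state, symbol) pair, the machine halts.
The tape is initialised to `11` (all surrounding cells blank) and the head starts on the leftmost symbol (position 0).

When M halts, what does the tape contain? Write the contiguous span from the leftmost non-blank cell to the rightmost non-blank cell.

01

s0 | _[1]1   read 1 → write 1, move ←, go to s3
s3 | [_]11   read _ → write #, move →, go to s2
s2 | #[1]1   read 1 → write #, move ←, go to s0
s0 | [#]#1   read # → write _, move →, go to s3
s3 | _[#]1   read # → write _, move →, go to s2
s2 | __[1]   read 1 → write #, move ←, go to s0
s0 | _[_]#   read _ → write 0, move →, go to s2
s2 | _0[#]   read # → write 1, move ←, go to s1
s1 | _[0]1
The non-blank tape span at halt is 01.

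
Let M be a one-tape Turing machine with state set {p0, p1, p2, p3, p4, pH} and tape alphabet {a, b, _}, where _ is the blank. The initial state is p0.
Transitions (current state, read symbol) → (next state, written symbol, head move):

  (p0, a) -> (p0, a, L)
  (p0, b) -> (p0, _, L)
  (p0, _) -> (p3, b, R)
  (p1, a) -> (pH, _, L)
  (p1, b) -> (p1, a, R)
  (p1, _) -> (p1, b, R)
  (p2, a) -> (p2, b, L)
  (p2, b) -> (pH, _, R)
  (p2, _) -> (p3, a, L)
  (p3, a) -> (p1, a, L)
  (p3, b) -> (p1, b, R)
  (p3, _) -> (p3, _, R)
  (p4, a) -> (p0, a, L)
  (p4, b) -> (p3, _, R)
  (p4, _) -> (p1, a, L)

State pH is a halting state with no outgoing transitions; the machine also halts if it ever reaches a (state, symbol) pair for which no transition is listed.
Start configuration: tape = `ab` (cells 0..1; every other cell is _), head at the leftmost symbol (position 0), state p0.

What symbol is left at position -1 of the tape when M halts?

state=p0 head=0 tape=_[a]b   (p0,a)→(p0,a,L)
state=p0 head=-1 tape=[_]ab   (p0,_)→(p3,b,R)
state=p3 head=0 tape=b[a]b   (p3,a)→(p1,a,L)
state=p1 head=-1 tape=[b]ab   (p1,b)→(p1,a,R)
state=p1 head=0 tape=a[a]b   (p1,a)→(pH,_,L)
state=pH head=-1 tape=[a]_b
Cell -1 holds a when M halts.

a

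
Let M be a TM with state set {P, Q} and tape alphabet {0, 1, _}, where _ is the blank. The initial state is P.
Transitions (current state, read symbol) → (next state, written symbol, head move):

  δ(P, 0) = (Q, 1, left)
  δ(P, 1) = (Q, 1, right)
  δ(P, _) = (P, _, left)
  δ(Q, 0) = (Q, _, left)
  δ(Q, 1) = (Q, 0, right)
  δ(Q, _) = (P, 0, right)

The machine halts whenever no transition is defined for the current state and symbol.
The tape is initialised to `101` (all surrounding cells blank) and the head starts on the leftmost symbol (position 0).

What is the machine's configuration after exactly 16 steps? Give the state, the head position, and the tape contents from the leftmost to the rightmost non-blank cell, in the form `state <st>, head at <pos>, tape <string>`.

state Q, head at 0, tape 0___1

state=P head=0 tape=[1]01___   (P,1)→(Q,1,right)
state=Q head=1 tape=1[0]1___   (Q,0)→(Q,_,left)
state=Q head=0 tape=[1]_1___   (Q,1)→(Q,0,right)
state=Q head=1 tape=0[_]1___   (Q,_)→(P,0,right)
state=P head=2 tape=00[1]___   (P,1)→(Q,1,right)
state=Q head=3 tape=001[_]__   (Q,_)→(P,0,right)
state=P head=4 tape=0010[_]_   (P,_)→(P,_,left)
state=P head=3 tape=001[0]__   (P,0)→(Q,1,left)
state=Q head=2 tape=00[1]1__   (Q,1)→(Q,0,right)
state=Q head=3 tape=000[1]__   (Q,1)→(Q,0,right)
state=Q head=4 tape=0000[_]_   (Q,_)→(P,0,right)
state=P head=5 tape=00000[_]   (P,_)→(P,_,left)
state=P head=4 tape=0000[0]_   (P,0)→(Q,1,left)
state=Q head=3 tape=000[0]1_   (Q,0)→(Q,_,left)
state=Q head=2 tape=00[0]_1_   (Q,0)→(Q,_,left)
state=Q head=1 tape=0[0]__1_   (Q,0)→(Q,_,left)
state=Q head=0 tape=[0]___1_
After 16 steps: state Q, head at 0, tape 0___1.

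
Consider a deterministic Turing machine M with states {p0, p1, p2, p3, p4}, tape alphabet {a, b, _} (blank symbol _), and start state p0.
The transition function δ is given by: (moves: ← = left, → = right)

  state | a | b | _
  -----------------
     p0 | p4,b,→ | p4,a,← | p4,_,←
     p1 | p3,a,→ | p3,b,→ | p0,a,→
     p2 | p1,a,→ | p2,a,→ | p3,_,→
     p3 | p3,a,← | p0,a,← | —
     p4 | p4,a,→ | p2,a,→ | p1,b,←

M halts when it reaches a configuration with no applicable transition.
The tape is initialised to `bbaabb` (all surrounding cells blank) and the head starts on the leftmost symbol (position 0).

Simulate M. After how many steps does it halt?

p0 | __[b]baabb__   read b → write a, move ←, go to p4
p4 | _[_]abaabb__   read _ → write b, move ←, go to p1
p1 | [_]babaabb__   read _ → write a, move →, go to p0
p0 | a[b]abaabb__   read b → write a, move ←, go to p4
p4 | [a]aabaabb__   read a → write a, move →, go to p4
p4 | a[a]abaabb__   read a → write a, move →, go to p4
p4 | aa[a]baabb__   read a → write a, move →, go to p4
p4 | aaa[b]aabb__   read b → write a, move →, go to p2
p2 | aaaa[a]abb__   read a → write a, move →, go to p1
p1 | aaaaa[a]bb__   read a → write a, move →, go to p3
p3 | aaaaaa[b]b__   read b → write a, move ←, go to p0
p0 | aaaaa[a]ab__   read a → write b, move →, go to p4
p4 | aaaaab[a]b__   read a → write a, move →, go to p4
p4 | aaaaaba[b]__   read b → write a, move →, go to p2
p2 | aaaaabaa[_]_   read _ → write _, move →, go to p3
p3 | aaaaabaa_[_]
M halts after 15 transitions.

15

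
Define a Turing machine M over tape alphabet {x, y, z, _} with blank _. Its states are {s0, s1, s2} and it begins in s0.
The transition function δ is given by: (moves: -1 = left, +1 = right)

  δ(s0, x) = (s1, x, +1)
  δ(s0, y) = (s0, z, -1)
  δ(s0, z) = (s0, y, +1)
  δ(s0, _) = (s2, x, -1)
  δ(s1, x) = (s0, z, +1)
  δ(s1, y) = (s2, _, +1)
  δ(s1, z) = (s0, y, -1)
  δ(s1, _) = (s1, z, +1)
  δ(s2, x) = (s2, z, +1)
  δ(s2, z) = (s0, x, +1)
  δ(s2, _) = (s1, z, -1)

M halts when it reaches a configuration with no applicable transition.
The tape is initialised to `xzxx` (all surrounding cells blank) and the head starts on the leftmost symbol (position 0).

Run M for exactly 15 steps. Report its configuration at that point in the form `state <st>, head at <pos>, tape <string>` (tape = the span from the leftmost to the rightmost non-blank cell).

s0 | [x]zxx_   read x → write x, move +1, go to s1
s1 | x[z]xx_   read z → write y, move -1, go to s0
s0 | [x]yxx_   read x → write x, move +1, go to s1
s1 | x[y]xx_   read y → write _, move +1, go to s2
s2 | x_[x]x_   read x → write z, move +1, go to s2
s2 | x_z[x]_   read x → write z, move +1, go to s2
s2 | x_zz[_]   read _ → write z, move -1, go to s1
s1 | x_z[z]z   read z → write y, move -1, go to s0
s0 | x_[z]yz   read z → write y, move +1, go to s0
s0 | x_y[y]z   read y → write z, move -1, go to s0
s0 | x_[y]zz   read y → write z, move -1, go to s0
s0 | x[_]zzz   read _ → write x, move -1, go to s2
s2 | [x]xzzz   read x → write z, move +1, go to s2
s2 | z[x]zzz   read x → write z, move +1, go to s2
s2 | zz[z]zz   read z → write x, move +1, go to s0
s0 | zzx[z]z
After 15 steps: state s0, head at 3, tape zzxzz.

state s0, head at 3, tape zzxzz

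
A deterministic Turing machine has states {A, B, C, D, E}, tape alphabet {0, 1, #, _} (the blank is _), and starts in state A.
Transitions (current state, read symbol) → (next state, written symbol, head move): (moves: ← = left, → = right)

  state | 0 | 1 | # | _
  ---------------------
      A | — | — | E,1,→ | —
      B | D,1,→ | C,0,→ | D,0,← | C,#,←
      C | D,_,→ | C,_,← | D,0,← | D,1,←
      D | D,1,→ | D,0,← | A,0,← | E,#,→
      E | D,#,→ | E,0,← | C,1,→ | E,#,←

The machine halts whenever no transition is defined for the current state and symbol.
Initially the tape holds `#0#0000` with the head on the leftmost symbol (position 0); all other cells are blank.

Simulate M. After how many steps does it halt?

19

A | [#]0#0000__   read # → write 1, move →, go to E
E | 1[0]#0000__   read 0 → write #, move →, go to D
D | 1#[#]0000__   read # → write 0, move ←, go to A
A | 1[#]00000__   read # → write 1, move →, go to E
E | 11[0]0000__   read 0 → write #, move →, go to D
D | 11#[0]000__   read 0 → write 1, move →, go to D
D | 11#1[0]00__   read 0 → write 1, move →, go to D
D | 11#11[0]0__   read 0 → write 1, move →, go to D
D | 11#111[0]__   read 0 → write 1, move →, go to D
D | 11#1111[_]_   read _ → write #, move →, go to E
E | 11#1111#[_]   read _ → write #, move ←, go to E
E | 11#1111[#]#   read # → write 1, move →, go to C
C | 11#11111[#]   read # → write 0, move ←, go to D
D | 11#1111[1]0   read 1 → write 0, move ←, go to D
D | 11#111[1]00   read 1 → write 0, move ←, go to D
D | 11#11[1]000   read 1 → write 0, move ←, go to D
D | 11#1[1]0000   read 1 → write 0, move ←, go to D
D | 11#[1]00000   read 1 → write 0, move ←, go to D
D | 11[#]000000   read # → write 0, move ←, go to A
A | 1[1]0000000
M halts after 19 transitions.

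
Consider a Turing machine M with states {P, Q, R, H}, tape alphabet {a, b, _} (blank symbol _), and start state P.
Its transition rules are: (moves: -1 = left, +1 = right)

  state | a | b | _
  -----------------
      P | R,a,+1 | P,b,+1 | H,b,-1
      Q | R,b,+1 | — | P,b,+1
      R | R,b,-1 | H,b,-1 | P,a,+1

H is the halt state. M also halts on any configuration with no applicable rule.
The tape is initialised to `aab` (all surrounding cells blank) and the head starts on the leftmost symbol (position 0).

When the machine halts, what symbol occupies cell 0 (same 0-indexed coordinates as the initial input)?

b

P | _[a]ab_   read a → write a, move +1, go to R
R | _a[a]b_   read a → write b, move -1, go to R
R | _[a]bb_   read a → write b, move -1, go to R
R | [_]bbb_   read _ → write a, move +1, go to P
P | a[b]bb_   read b → write b, move +1, go to P
P | ab[b]b_   read b → write b, move +1, go to P
P | abb[b]_   read b → write b, move +1, go to P
P | abbb[_]   read _ → write b, move -1, go to H
H | abb[b]b
Cell 0 holds b when M halts.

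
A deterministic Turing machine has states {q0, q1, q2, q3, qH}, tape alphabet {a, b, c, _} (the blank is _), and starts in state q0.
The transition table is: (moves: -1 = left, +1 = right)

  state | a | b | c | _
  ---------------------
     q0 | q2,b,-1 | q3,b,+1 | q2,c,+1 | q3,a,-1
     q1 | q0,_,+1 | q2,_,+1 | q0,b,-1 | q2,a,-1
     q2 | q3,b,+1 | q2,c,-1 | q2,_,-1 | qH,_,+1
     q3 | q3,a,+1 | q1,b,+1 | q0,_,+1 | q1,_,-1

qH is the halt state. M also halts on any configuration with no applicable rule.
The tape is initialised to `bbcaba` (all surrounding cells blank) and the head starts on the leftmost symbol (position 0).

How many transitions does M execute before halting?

14

q0 | [b]bcaba_   read b → write b, move +1, go to q3
q3 | b[b]caba_   read b → write b, move +1, go to q1
q1 | bb[c]aba_   read c → write b, move -1, go to q0
q0 | b[b]baba_   read b → write b, move +1, go to q3
q3 | bb[b]aba_   read b → write b, move +1, go to q1
q1 | bbb[a]ba_   read a → write _, move +1, go to q0
q0 | bbb_[b]a_   read b → write b, move +1, go to q3
q3 | bbb_b[a]_   read a → write a, move +1, go to q3
q3 | bbb_ba[_]   read _ → write _, move -1, go to q1
q1 | bbb_b[a]_   read a → write _, move +1, go to q0
q0 | bbb_b_[_]   read _ → write a, move -1, go to q3
q3 | bbb_b[_]a   read _ → write _, move -1, go to q1
q1 | bbb_[b]_a   read b → write _, move +1, go to q2
q2 | bbb__[_]a   read _ → write _, move +1, go to qH
qH | bbb___[a]
M halts after 14 transitions.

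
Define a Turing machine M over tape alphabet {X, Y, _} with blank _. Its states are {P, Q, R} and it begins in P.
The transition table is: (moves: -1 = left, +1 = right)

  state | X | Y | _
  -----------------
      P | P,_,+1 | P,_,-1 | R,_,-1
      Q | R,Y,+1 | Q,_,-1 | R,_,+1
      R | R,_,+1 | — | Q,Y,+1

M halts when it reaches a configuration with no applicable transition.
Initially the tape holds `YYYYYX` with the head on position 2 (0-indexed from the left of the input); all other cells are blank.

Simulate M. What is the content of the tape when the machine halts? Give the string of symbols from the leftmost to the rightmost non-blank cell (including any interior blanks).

P | __YY[Y]YYX   read Y → write _, move -1, go to P
P | __Y[Y]_YYX   read Y → write _, move -1, go to P
P | __[Y]__YYX   read Y → write _, move -1, go to P
P | _[_]___YYX   read _ → write _, move -1, go to R
R | [_]____YYX   read _ → write Y, move +1, go to Q
Q | Y[_]___YYX   read _ → write _, move +1, go to R
R | Y_[_]__YYX   read _ → write Y, move +1, go to Q
Q | Y_Y[_]_YYX   read _ → write _, move +1, go to R
R | Y_Y_[_]YYX   read _ → write Y, move +1, go to Q
Q | Y_Y_Y[Y]YX   read Y → write _, move -1, go to Q
Q | Y_Y_[Y]_YX   read Y → write _, move -1, go to Q
Q | Y_Y[_]__YX   read _ → write _, move +1, go to R
R | Y_Y_[_]_YX   read _ → write Y, move +1, go to Q
Q | Y_Y_Y[_]YX   read _ → write _, move +1, go to R
R | Y_Y_Y_[Y]X
The non-blank tape span at halt is Y_Y_Y_YX.

Y_Y_Y_YX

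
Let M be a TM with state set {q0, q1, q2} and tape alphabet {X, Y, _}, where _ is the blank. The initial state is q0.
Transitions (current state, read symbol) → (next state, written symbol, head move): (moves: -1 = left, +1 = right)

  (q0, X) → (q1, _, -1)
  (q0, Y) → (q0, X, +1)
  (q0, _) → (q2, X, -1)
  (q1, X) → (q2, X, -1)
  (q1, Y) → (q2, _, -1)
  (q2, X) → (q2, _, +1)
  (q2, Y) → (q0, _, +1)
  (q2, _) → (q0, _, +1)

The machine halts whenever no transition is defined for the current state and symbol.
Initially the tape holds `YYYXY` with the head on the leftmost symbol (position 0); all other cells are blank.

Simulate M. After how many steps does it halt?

16

q0 | [Y]YYXY___   read Y → write X, move +1, go to q0
q0 | X[Y]YXY___   read Y → write X, move +1, go to q0
q0 | XX[Y]XY___   read Y → write X, move +1, go to q0
q0 | XXX[X]Y___   read X → write _, move -1, go to q1
q1 | XX[X]_Y___   read X → write X, move -1, go to q2
q2 | X[X]X_Y___   read X → write _, move +1, go to q2
q2 | X_[X]_Y___   read X → write _, move +1, go to q2
q2 | X__[_]Y___   read _ → write _, move +1, go to q0
q0 | X___[Y]___   read Y → write X, move +1, go to q0
q0 | X___X[_]__   read _ → write X, move -1, go to q2
q2 | X___[X]X__   read X → write _, move +1, go to q2
q2 | X____[X]__   read X → write _, move +1, go to q2
q2 | X_____[_]_   read _ → write _, move +1, go to q0
q0 | X______[_]   read _ → write X, move -1, go to q2
q2 | X_____[_]X   read _ → write _, move +1, go to q0
q0 | X______[X]   read X → write _, move -1, go to q1
q1 | X_____[_]_
M halts after 16 transitions.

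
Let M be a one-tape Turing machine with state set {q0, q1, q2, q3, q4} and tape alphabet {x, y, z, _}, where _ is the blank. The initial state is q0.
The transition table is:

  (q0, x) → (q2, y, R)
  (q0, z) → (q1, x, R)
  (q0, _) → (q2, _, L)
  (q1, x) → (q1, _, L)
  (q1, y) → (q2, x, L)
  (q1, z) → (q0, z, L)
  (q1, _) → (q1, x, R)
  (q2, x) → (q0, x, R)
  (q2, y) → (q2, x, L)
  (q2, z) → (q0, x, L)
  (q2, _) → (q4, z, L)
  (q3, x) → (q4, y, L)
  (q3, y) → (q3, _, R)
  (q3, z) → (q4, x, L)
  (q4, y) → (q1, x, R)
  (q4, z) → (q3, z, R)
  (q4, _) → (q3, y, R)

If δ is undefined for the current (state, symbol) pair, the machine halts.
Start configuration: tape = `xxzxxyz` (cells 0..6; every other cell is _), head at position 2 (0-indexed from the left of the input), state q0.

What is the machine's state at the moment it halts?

state=q0 head=2 tape=__xx[z]xxyz   (q0,z)→(q1,x,R)
state=q1 head=3 tape=__xxx[x]xyz   (q1,x)→(q1,_,L)
state=q1 head=2 tape=__xx[x]_xyz   (q1,x)→(q1,_,L)
state=q1 head=1 tape=__x[x]__xyz   (q1,x)→(q1,_,L)
state=q1 head=0 tape=__[x]___xyz   (q1,x)→(q1,_,L)
state=q1 head=-1 tape=_[_]____xyz   (q1,_)→(q1,x,R)
state=q1 head=0 tape=_x[_]___xyz   (q1,_)→(q1,x,R)
state=q1 head=1 tape=_xx[_]__xyz   (q1,_)→(q1,x,R)
state=q1 head=2 tape=_xxx[_]_xyz   (q1,_)→(q1,x,R)
state=q1 head=3 tape=_xxxx[_]xyz   (q1,_)→(q1,x,R)
state=q1 head=4 tape=_xxxxx[x]yz   (q1,x)→(q1,_,L)
state=q1 head=3 tape=_xxxx[x]_yz   (q1,x)→(q1,_,L)
state=q1 head=2 tape=_xxx[x]__yz   (q1,x)→(q1,_,L)
state=q1 head=1 tape=_xx[x]___yz   (q1,x)→(q1,_,L)
state=q1 head=0 tape=_x[x]____yz   (q1,x)→(q1,_,L)
state=q1 head=-1 tape=_[x]_____yz   (q1,x)→(q1,_,L)
state=q1 head=-2 tape=[_]______yz   (q1,_)→(q1,x,R)
state=q1 head=-1 tape=x[_]_____yz   (q1,_)→(q1,x,R)
state=q1 head=0 tape=xx[_]____yz   (q1,_)→(q1,x,R)
state=q1 head=1 tape=xxx[_]___yz   (q1,_)→(q1,x,R)
state=q1 head=2 tape=xxxx[_]__yz   (q1,_)→(q1,x,R)
state=q1 head=3 tape=xxxxx[_]_yz   (q1,_)→(q1,x,R)
state=q1 head=4 tape=xxxxxx[_]yz   (q1,_)→(q1,x,R)
state=q1 head=5 tape=xxxxxxx[y]z   (q1,y)→(q2,x,L)
state=q2 head=4 tape=xxxxxx[x]xz   (q2,x)→(q0,x,R)
state=q0 head=5 tape=xxxxxxx[x]z   (q0,x)→(q2,y,R)
state=q2 head=6 tape=xxxxxxxy[z]   (q2,z)→(q0,x,L)
state=q0 head=5 tape=xxxxxxx[y]x
No transition is defined for (q0, y); M halts in state q0.

q0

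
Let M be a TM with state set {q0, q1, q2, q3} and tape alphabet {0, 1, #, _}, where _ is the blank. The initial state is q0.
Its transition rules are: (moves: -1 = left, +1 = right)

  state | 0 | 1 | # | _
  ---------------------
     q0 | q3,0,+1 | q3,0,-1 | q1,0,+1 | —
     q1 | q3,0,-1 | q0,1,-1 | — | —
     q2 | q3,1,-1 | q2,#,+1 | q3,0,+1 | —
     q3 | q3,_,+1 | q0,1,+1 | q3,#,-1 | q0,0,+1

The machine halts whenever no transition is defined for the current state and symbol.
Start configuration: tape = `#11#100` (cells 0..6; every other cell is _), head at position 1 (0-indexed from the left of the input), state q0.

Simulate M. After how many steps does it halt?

q0 | _#[1]1#100__   read 1 → write 0, move -1, go to q3
q3 | _[#]01#100__   read # → write #, move -1, go to q3
q3 | [_]#01#100__   read _ → write 0, move +1, go to q0
q0 | 0[#]01#100__   read # → write 0, move +1, go to q1
q1 | 00[0]1#100__   read 0 → write 0, move -1, go to q3
q3 | 0[0]01#100__   read 0 → write _, move +1, go to q3
q3 | 0_[0]1#100__   read 0 → write _, move +1, go to q3
q3 | 0__[1]#100__   read 1 → write 1, move +1, go to q0
q0 | 0__1[#]100__   read # → write 0, move +1, go to q1
q1 | 0__10[1]00__   read 1 → write 1, move -1, go to q0
q0 | 0__1[0]100__   read 0 → write 0, move +1, go to q3
q3 | 0__10[1]00__   read 1 → write 1, move +1, go to q0
q0 | 0__101[0]0__   read 0 → write 0, move +1, go to q3
q3 | 0__1010[0]__   read 0 → write _, move +1, go to q3
q3 | 0__1010_[_]_   read _ → write 0, move +1, go to q0
q0 | 0__1010_0[_]
M halts after 15 transitions.

15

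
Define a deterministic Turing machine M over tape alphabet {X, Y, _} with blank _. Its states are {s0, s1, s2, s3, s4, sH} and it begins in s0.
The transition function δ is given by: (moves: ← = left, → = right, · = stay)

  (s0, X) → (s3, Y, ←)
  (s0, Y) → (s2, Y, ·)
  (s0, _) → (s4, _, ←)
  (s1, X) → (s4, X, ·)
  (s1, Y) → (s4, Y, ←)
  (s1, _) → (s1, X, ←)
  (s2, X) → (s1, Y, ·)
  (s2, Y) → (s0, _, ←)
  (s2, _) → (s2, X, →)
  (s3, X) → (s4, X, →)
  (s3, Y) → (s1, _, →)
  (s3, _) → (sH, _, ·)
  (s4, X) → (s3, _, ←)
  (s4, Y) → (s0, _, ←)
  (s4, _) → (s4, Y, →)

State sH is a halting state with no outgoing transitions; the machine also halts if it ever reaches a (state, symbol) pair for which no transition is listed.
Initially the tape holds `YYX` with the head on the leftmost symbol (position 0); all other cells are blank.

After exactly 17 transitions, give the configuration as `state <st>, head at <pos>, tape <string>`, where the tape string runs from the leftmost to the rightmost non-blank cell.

state s4, head at -1, tape YYY___X

s0 | ____[Y]YX   read Y → write Y, move ·, go to s2
s2 | ____[Y]YX   read Y → write _, move ←, go to s0
s0 | ___[_]_YX   read _ → write _, move ←, go to s4
s4 | __[_]__YX   read _ → write Y, move →, go to s4
s4 | __Y[_]_YX   read _ → write Y, move →, go to s4
s4 | __YY[_]YX   read _ → write Y, move →, go to s4
s4 | __YYY[Y]X   read Y → write _, move ←, go to s0
s0 | __YY[Y]_X   read Y → write Y, move ·, go to s2
s2 | __YY[Y]_X   read Y → write _, move ←, go to s0
s0 | __Y[Y]__X   read Y → write Y, move ·, go to s2
s2 | __Y[Y]__X   read Y → write _, move ←, go to s0
s0 | __[Y]___X   read Y → write Y, move ·, go to s2
s2 | __[Y]___X   read Y → write _, move ←, go to s0
s0 | _[_]____X   read _ → write _, move ←, go to s4
s4 | [_]_____X   read _ → write Y, move →, go to s4
s4 | Y[_]____X   read _ → write Y, move →, go to s4
s4 | YY[_]___X   read _ → write Y, move →, go to s4
s4 | YYY[_]__X
After 17 steps: state s4, head at -1, tape YYY___X.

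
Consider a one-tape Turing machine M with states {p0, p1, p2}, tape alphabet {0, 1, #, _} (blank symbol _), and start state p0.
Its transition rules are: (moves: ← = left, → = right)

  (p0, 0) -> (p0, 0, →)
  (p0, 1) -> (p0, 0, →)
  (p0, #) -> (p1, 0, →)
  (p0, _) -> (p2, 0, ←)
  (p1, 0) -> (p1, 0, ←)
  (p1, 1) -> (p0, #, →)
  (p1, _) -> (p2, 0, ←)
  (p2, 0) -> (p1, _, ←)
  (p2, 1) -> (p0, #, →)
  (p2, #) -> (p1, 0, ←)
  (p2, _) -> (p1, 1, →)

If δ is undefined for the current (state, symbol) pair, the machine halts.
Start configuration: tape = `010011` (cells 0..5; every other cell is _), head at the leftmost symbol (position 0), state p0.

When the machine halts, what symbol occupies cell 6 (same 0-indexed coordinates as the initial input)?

0

state=p0 head=0 tape=__[0]10011_   (p0,0)→(p0,0,→)
state=p0 head=1 tape=__0[1]0011_   (p0,1)→(p0,0,→)
state=p0 head=2 tape=__00[0]011_   (p0,0)→(p0,0,→)
state=p0 head=3 tape=__000[0]11_   (p0,0)→(p0,0,→)
state=p0 head=4 tape=__0000[1]1_   (p0,1)→(p0,0,→)
state=p0 head=5 tape=__00000[1]_   (p0,1)→(p0,0,→)
state=p0 head=6 tape=__000000[_]   (p0,_)→(p2,0,←)
state=p2 head=5 tape=__00000[0]0   (p2,0)→(p1,_,←)
state=p1 head=4 tape=__0000[0]_0   (p1,0)→(p1,0,←)
state=p1 head=3 tape=__000[0]0_0   (p1,0)→(p1,0,←)
state=p1 head=2 tape=__00[0]00_0   (p1,0)→(p1,0,←)
state=p1 head=1 tape=__0[0]000_0   (p1,0)→(p1,0,←)
state=p1 head=0 tape=__[0]0000_0   (p1,0)→(p1,0,←)
state=p1 head=-1 tape=_[_]00000_0   (p1,_)→(p2,0,←)
state=p2 head=-2 tape=[_]000000_0   (p2,_)→(p1,1,→)
state=p1 head=-1 tape=1[0]00000_0   (p1,0)→(p1,0,←)
state=p1 head=-2 tape=[1]000000_0   (p1,1)→(p0,#,→)
state=p0 head=-1 tape=#[0]00000_0   (p0,0)→(p0,0,→)
state=p0 head=0 tape=#0[0]0000_0   (p0,0)→(p0,0,→)
state=p0 head=1 tape=#00[0]000_0   (p0,0)→(p0,0,→)
state=p0 head=2 tape=#000[0]00_0   (p0,0)→(p0,0,→)
state=p0 head=3 tape=#0000[0]0_0   (p0,0)→(p0,0,→)
state=p0 head=4 tape=#00000[0]_0   (p0,0)→(p0,0,→)
state=p0 head=5 tape=#000000[_]0   (p0,_)→(p2,0,←)
state=p2 head=4 tape=#00000[0]00   (p2,0)→(p1,_,←)
state=p1 head=3 tape=#0000[0]_00   (p1,0)→(p1,0,←)
state=p1 head=2 tape=#000[0]0_00   (p1,0)→(p1,0,←)
state=p1 head=1 tape=#00[0]00_00   (p1,0)→(p1,0,←)
state=p1 head=0 tape=#0[0]000_00   (p1,0)→(p1,0,←)
state=p1 head=-1 tape=#[0]0000_00   (p1,0)→(p1,0,←)
state=p1 head=-2 tape=[#]00000_00
Cell 6 holds 0 when M halts.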